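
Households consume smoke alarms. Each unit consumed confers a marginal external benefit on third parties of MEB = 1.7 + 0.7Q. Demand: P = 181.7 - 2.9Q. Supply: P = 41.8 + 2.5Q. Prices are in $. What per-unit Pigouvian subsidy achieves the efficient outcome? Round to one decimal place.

subsidy = $22.8 per unit

Social marginal benefit = demand + MEB = 183.4 - 2.2Q.
Set SMB = MC: 183.4 - 2.2Q = 41.8 + 2.5Q → Q* = 30.1277.
The Pigouvian subsidy equals MEB at Q*: 1.7 + 0.7×30.1277 = 22.7894.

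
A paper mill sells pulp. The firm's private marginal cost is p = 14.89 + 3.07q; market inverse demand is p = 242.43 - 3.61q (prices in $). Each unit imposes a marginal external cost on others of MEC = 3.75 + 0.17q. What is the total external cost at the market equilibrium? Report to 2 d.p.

$226.36

Market equilibrium (private): 14.89 + 3.07q = 242.43 - 3.61q → q_m = 34.0629.
Total external cost = ∫₀^{q_m} (3.75 + 0.17q) dq = 3.75×34.0629 + ½×0.17×34.0629² = 226.3598.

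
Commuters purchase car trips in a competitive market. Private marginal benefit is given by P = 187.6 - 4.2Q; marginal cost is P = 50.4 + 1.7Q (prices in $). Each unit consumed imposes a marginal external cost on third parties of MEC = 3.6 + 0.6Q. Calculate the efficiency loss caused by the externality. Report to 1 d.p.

Market equilibrium (private): 50.4 + 1.7Q = 187.6 - 4.2Q → Q_m = 23.2542.
Social marginal benefit = demand − MEC = 184.0 - 4.8Q.
Set SMB = MC: 184.0 - 4.8Q = 50.4 + 1.7Q → Q* = 20.5538.
Between Q* and Q_m the wedge MC − SMB runs linearly from 0 to MEC(Q_m), so the loss is a triangle.
DWL = ½ × 2.7004 × 17.5525 = 23.6994.

DWL = $23.7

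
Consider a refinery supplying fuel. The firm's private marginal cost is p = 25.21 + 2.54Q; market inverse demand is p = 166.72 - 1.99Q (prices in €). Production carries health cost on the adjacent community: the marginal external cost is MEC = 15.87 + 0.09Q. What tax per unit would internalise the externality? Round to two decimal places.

Social marginal cost = private MC + MEC = 41.08 + 2.63Q.
Set SMC = demand: 41.08 + 2.63Q = 166.72 - 1.99Q → Q* = 27.1948.
The Pigouvian tax equals MEC at Q*: 15.87 + 0.09×27.1948 = 18.3175.

tax = €18.32 per unit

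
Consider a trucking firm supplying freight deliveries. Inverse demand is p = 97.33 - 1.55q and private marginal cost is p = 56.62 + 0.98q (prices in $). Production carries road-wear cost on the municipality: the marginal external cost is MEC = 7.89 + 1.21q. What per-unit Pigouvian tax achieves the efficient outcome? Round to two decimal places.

tax = $18.51 per unit

Social marginal cost = private MC + MEC = 64.51 + 2.19q.
Set SMC = demand: 64.51 + 2.19q = 97.33 - 1.55q → q* = 8.7754.
The Pigouvian tax equals MEC at q*: 7.89 + 1.21×8.7754 = 18.5082.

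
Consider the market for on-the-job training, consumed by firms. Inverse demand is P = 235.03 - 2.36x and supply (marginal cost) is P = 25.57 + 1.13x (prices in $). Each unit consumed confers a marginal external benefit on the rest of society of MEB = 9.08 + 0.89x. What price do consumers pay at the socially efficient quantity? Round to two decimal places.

Social marginal benefit = demand + MEB = 244.11 - 1.47x.
Set SMB = MC: 244.11 - 1.47x = 25.57 + 1.13x → x* = 84.0538.
Consumer price on the demand curve at x*: 235.03 − 2.36×84.0538 = 36.6630.

P = $36.66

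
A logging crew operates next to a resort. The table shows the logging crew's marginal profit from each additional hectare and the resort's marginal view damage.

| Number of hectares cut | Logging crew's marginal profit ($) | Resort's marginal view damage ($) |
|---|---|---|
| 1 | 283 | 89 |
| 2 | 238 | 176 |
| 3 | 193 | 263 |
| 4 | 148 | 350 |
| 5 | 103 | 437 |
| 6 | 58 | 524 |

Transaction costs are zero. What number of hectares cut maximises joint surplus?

Bargaining reaches the level where marginal profit last exceeds marginal view damage.
That holds through level 2 (238 ≥ 176) but not at 3 (193 < 263).

2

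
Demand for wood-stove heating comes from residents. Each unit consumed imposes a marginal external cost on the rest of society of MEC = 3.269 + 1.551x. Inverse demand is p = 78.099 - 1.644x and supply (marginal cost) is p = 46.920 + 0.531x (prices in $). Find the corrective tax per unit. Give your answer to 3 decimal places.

Social marginal benefit = demand − MEC = 74.830 - 3.195x.
Set SMB = MC: 74.830 - 3.195x = 46.920 + 0.531x → x* = 7.4906.
The Pigouvian tax equals MEC at x*: 3.269 + 1.551×7.4906 = 14.8869.

tax = $14.887 per unit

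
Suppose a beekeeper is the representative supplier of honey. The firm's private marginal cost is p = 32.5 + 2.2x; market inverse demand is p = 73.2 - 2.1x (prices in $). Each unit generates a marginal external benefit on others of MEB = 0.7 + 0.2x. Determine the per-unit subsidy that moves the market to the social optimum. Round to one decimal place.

Social marginal cost = private MC − MEB = 31.8 + 2.0x.
Set SMC = demand: 31.8 + 2.0x = 73.2 - 2.1x → x* = 10.0976.
The Pigouvian subsidy equals MEB at x*: 0.7 + 0.2×10.0976 = 2.7195.

subsidy = $2.7 per unit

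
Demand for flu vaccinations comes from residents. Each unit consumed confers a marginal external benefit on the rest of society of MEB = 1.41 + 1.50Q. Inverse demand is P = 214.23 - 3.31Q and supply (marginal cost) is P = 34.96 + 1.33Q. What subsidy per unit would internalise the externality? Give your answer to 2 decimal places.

subsidy = 87.72 per unit

Social marginal benefit = demand + MEB = 215.64 - 1.81Q.
Set SMB = MC: 215.64 - 1.81Q = 34.96 + 1.33Q → Q* = 57.5414.
The Pigouvian subsidy equals MEB at Q*: 1.41 + 1.50×57.5414 = 87.7221.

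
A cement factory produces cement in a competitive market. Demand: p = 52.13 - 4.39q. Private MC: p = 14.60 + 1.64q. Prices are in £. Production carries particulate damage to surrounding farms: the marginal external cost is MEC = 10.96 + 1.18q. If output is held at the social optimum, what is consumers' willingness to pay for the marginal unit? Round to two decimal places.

Social marginal cost = private MC + MEC = 25.56 + 2.82q.
Set SMC = demand: 25.56 + 2.82q = 52.13 - 4.39q → q* = 3.6852.
Consumer price on the demand curve at q*: 52.13 − 4.39×3.6852 = 35.9520.

P = £35.95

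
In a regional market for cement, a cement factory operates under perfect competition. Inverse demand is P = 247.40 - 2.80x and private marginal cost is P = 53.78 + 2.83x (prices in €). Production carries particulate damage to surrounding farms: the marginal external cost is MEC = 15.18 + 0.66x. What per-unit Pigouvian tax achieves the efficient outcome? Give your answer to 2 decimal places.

tax = €33.90 per unit

Social marginal cost = private MC + MEC = 68.96 + 3.49x.
Set SMC = demand: 68.96 + 3.49x = 247.40 - 2.80x → x* = 28.3688.
The Pigouvian tax equals MEC at x*: 15.18 + 0.66×28.3688 = 33.9034.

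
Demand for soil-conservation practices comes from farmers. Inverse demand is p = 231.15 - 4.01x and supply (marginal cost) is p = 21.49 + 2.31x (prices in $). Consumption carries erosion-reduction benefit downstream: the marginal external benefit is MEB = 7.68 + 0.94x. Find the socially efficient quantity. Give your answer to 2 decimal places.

Social marginal benefit = demand + MEB = 238.83 - 3.07x.
Set SMB = MC: 238.83 - 3.07x = 21.49 + 2.31x → x* = 40.3978.

x* = 40.40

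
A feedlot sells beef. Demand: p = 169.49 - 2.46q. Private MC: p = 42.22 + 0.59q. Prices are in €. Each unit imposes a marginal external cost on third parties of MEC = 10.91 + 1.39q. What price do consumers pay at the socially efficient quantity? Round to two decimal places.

Social marginal cost = private MC + MEC = 53.13 + 1.98q.
Set SMC = demand: 53.13 + 1.98q = 169.49 - 2.46q → q* = 26.2072.
Consumer price on the demand curve at q*: 169.49 − 2.46×26.2072 = 105.0203.

P = €105.02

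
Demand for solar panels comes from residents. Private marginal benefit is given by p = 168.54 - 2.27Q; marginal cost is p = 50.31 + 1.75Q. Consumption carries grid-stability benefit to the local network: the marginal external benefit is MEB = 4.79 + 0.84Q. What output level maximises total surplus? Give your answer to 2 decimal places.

Social marginal benefit = demand + MEB = 173.33 - 1.43Q.
Set SMB = MC: 173.33 - 1.43Q = 50.31 + 1.75Q → Q* = 38.6855.

Q* = 38.69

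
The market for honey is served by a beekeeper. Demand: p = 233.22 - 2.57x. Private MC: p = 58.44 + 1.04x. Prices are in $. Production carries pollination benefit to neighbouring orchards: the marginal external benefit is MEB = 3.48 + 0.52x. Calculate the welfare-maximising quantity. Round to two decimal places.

x* = 57.69

Social marginal cost = private MC − MEB = 54.96 + 0.52x.
Set SMC = demand: 54.96 + 0.52x = 233.22 - 2.57x → x* = 57.6893.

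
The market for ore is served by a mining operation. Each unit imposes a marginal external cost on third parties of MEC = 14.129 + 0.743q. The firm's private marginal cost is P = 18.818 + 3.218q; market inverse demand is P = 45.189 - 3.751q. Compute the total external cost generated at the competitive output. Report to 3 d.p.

Market equilibrium (private): 18.818 + 3.218q = 45.189 - 3.751q → q_m = 3.7840.
Total external cost = ∫₀^{q_m} (14.129 + 0.743q) dq = 14.129×3.7840 + ½×0.743×3.7840² = 58.7835.

58.784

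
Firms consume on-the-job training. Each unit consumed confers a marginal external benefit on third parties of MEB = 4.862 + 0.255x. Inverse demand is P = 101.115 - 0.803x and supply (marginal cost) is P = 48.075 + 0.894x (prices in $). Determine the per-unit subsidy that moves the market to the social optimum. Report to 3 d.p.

Social marginal benefit = demand + MEB = 105.977 - 0.548x.
Set SMB = MC: 105.977 - 0.548x = 48.075 + 0.894x → x* = 40.1540.
The Pigouvian subsidy equals MEB at x*: 4.862 + 0.255×40.1540 = 15.1013.

subsidy = $15.101 per unit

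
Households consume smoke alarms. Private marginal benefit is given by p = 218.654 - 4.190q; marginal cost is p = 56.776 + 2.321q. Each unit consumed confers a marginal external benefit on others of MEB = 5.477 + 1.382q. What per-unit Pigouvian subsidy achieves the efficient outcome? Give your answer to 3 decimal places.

Social marginal benefit = demand + MEB = 224.131 - 2.808q.
Set SMB = MC: 224.131 - 2.808q = 56.776 + 2.321q → q* = 32.6292.
The Pigouvian subsidy equals MEB at q*: 5.477 + 1.382×32.6292 = 50.5706.

subsidy = 50.571 per unit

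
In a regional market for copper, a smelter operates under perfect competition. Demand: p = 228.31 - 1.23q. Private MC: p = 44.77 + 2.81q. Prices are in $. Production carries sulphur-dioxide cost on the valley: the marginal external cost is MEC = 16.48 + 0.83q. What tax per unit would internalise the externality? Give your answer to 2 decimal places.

Social marginal cost = private MC + MEC = 61.25 + 3.64q.
Set SMC = demand: 61.25 + 3.64q = 228.31 - 1.23q → q* = 34.3039.
The Pigouvian tax equals MEC at q*: 16.48 + 0.83×34.3039 = 44.9522.

tax = $44.95 per unit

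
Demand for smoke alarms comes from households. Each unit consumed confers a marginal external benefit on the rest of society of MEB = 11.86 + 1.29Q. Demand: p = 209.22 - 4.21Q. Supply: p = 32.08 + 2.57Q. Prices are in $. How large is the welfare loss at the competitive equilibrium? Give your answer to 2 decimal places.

DWL = $189.08

Market equilibrium (private): 32.08 + 2.57Q = 209.22 - 4.21Q → Q_m = 26.1268.
Social marginal benefit = demand + MEB = 221.08 - 2.92Q.
Set SMB = MC: 221.08 - 2.92Q = 32.08 + 2.57Q → Q* = 34.4262.
The welfare-loss triangle has base |Q_m − Q*| and height MEB(Q_m) (the vertical gap between SMB and MC is zero at Q* and MEB at Q_m).
DWL = ½ × 8.2994 × 45.5636 = 189.0753.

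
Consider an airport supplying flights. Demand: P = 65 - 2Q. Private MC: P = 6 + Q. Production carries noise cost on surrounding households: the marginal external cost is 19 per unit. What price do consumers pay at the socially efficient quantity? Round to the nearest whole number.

Social marginal cost = private MC + MEC = 25 + Q.
Set SMC = demand: 25 + Q = 65 - 2Q → Q* = 13.3333.
Consumer price on the demand curve at Q*: 65 − 2×13.3333 = 38.3334.

P = 38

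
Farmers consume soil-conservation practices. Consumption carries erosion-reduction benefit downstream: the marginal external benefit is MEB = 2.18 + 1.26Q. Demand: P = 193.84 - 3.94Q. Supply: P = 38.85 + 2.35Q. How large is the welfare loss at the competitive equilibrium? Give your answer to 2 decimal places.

Market equilibrium (private): 38.85 + 2.35Q = 193.84 - 3.94Q → Q_m = 24.6407.
Social marginal benefit = demand + MEB = 196.02 - 2.68Q.
Set SMB = MC: 196.02 - 2.68Q = 38.85 + 2.35Q → Q* = 31.2465.
The welfare-loss triangle has base |Q_m − Q*| and height MEB(Q_m) (the vertical gap between SMB and MC is zero at Q* and MEB at Q_m).
DWL = ½ × 6.6058 × 33.2273 = 109.7464.

DWL = 109.75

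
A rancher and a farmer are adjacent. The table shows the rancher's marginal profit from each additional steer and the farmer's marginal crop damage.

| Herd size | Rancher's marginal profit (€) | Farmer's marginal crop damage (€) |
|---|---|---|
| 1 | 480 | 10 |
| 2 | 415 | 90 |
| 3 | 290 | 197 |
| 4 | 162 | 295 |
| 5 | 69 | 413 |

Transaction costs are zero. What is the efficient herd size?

Bargaining reaches the level where marginal profit last exceeds marginal crop damage.
That holds through level 3 (290 ≥ 197) but not at 4 (162 < 295).

3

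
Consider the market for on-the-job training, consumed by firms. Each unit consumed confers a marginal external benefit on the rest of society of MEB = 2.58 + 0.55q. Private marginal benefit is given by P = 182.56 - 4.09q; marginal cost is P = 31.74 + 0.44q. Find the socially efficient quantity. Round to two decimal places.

q* = 38.54

Social marginal benefit = demand + MEB = 185.14 - 3.54q.
Set SMB = MC: 185.14 - 3.54q = 31.74 + 0.44q → q* = 38.5427.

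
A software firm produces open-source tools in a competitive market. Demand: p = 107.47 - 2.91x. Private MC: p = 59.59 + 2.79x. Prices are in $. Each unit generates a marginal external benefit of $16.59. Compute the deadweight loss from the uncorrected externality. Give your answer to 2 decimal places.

DWL = $24.14

Market equilibrium (private): 59.59 + 2.79x = 107.47 - 2.91x → x_m = 8.4000.
Social marginal cost = private MC − MEB = 43.00 + 2.79x.
Set SMC = demand: 43.00 + 2.79x = 107.47 - 2.91x → x* = 11.3105.
Height of the DWL triangle at x_m is demand(x_m) − SMC(x_m) = MEB(x_m) = 16.5900.
DWL = ½ × 2.9105 × 16.5900 = 24.1426.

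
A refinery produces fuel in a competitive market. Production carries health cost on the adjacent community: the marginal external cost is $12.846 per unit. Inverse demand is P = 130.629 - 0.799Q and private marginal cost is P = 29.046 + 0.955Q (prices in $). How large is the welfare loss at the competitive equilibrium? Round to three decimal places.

Market equilibrium (private): 29.046 + 0.955Q = 130.629 - 0.799Q → Q_m = 57.9151.
Social marginal cost = private MC + MEC = 41.892 + 0.955Q.
Set SMC = demand: 41.892 + 0.955Q = 130.629 - 0.799Q → Q* = 50.5912.
Height of the DWL triangle at Q_m is SMC(Q_m) − demand(Q_m) = MEC(Q_m) = 12.8460.
DWL = ½ × 7.3239 × 12.8460 = 47.0414.

DWL = $47.041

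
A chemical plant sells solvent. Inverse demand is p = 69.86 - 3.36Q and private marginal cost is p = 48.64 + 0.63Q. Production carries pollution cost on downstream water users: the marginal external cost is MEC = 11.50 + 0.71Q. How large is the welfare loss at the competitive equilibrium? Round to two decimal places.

DWL = 24.83

Market equilibrium (private): 48.64 + 0.63Q = 69.86 - 3.36Q → Q_m = 5.3183.
Social marginal cost = private MC + MEC = 60.14 + 1.34Q.
Set SMC = demand: 60.14 + 1.34Q = 69.86 - 3.36Q → Q* = 2.0681.
The welfare-loss triangle has base |Q_m − Q*| and height MEC(Q_m) (the vertical gap between SMC and demand is zero at Q* and MEC at Q_m).
DWL = ½ × 3.2502 × 15.2760 = 24.8250.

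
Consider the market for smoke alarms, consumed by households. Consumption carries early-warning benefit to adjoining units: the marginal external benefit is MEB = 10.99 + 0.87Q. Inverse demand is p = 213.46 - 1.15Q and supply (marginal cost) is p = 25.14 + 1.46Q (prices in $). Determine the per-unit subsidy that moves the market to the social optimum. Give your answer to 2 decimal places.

Social marginal benefit = demand + MEB = 224.45 - 0.28Q.
Set SMB = MC: 224.45 - 0.28Q = 25.14 + 1.46Q → Q* = 114.5460.
The Pigouvian subsidy equals MEB at Q*: 10.99 + 0.87×114.5460 = 110.6450.

subsidy = $110.65 per unit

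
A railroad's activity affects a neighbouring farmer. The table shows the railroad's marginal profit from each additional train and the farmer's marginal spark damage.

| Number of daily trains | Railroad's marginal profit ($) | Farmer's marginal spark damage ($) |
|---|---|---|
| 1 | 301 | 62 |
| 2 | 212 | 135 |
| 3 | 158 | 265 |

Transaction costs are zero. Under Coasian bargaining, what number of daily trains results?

2

Bargaining reaches the level where marginal profit last exceeds marginal spark damage.
That holds through level 2 (212 ≥ 135) but not at 3 (158 < 265).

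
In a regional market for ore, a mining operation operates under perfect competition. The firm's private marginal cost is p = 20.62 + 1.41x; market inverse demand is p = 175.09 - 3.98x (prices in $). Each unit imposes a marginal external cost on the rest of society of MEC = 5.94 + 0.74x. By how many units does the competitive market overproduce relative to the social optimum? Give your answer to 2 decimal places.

4.43 units

Market equilibrium (private): 20.62 + 1.41x = 175.09 - 3.98x → x_m = 28.6586.
Social marginal cost = private MC + MEC = 26.56 + 2.15x.
Set SMC = demand: 26.56 + 2.15x = 175.09 - 3.98x → x* = 24.2300.
Gap = |28.6586 − 24.2300| = 4.4286.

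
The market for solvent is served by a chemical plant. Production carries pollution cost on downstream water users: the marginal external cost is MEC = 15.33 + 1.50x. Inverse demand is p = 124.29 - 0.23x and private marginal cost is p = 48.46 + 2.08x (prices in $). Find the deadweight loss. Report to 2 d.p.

DWL = $547.15

Market equilibrium (private): 48.46 + 2.08x = 124.29 - 0.23x → x_m = 32.8268.
Social marginal cost = private MC + MEC = 63.79 + 3.58x.
Set SMC = demand: 63.79 + 3.58x = 124.29 - 0.23x → x* = 15.8793.
Between x* and x_m the wedge SMC − demand runs linearly from 0 to MEC(x_m), so the loss is a triangle.
DWL = ½ × 16.9475 × 64.5703 = 547.1526.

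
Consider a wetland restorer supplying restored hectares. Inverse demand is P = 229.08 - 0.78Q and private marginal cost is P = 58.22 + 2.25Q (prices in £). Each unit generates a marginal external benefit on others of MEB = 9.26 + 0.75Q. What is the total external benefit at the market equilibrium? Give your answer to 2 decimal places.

£1714.58

Market equilibrium (private): 58.22 + 2.25Q = 229.08 - 0.78Q → Q_m = 56.3894.
Total external benefit = ∫₀^{Q_m} (9.26 + 0.75Q) dQ = 9.26×56.3894 + ½×0.75×56.3894² = 1714.5775.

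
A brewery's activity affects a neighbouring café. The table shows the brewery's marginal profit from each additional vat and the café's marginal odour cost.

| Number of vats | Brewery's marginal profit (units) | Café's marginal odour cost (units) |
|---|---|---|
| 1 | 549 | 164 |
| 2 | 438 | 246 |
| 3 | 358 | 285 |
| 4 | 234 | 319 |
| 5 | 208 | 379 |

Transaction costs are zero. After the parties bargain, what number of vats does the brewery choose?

Bargaining reaches the level where marginal profit last exceeds marginal odour cost.
That holds through level 3 (358 ≥ 285) but not at 4 (234 < 319).

3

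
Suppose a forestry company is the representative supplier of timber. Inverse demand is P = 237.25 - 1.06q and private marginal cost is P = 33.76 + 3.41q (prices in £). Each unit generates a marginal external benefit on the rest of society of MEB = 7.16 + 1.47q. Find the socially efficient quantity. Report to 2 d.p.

q* = 70.22

Social marginal cost = private MC − MEB = 26.60 + 1.94q.
Set SMC = demand: 26.60 + 1.94q = 237.25 - 1.06q → q* = 70.2167.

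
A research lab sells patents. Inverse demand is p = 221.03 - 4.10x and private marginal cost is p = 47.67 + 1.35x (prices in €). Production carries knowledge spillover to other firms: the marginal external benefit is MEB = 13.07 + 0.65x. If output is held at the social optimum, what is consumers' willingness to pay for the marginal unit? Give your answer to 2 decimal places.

Social marginal cost = private MC − MEB = 34.60 + 0.70x.
Set SMC = demand: 34.60 + 0.70x = 221.03 - 4.10x → x* = 38.8396.
Consumer price on the demand curve at x*: 221.03 − 4.10×38.8396 = 61.7876.

P = €61.79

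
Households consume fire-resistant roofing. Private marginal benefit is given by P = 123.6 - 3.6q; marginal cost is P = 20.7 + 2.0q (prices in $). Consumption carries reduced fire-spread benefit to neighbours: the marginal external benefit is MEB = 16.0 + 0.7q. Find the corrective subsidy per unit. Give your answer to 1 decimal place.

Social marginal benefit = demand + MEB = 139.6 - 2.9q.
Set SMB = MC: 139.6 - 2.9q = 20.7 + 2.0q → q* = 24.2653.
The Pigouvian subsidy equals MEB at q*: 16.0 + 0.7×24.2653 = 32.9857.

subsidy = $33.0 per unit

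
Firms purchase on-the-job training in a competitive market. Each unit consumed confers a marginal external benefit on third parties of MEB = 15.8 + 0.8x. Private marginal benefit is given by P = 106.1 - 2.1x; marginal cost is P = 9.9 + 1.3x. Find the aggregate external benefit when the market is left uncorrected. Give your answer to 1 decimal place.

Market equilibrium (private): 9.9 + 1.3x = 106.1 - 2.1x → x_m = 28.2941.
Total external benefit = ∫₀^{x_m} (15.8 + 0.8x) dx = 15.8×28.2941 + ½×0.8×28.2941² = 767.2692.

767.3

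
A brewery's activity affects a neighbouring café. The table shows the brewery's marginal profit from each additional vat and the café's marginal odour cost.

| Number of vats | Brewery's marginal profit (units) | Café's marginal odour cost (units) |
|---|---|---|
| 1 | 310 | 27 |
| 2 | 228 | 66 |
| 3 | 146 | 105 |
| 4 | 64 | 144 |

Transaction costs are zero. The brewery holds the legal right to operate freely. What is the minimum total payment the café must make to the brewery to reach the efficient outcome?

64

Left alone the brewery would choose level 4 (marginal profit stays positive).
Efficient level: k* = 3 (marginal profit ≥ marginal odour cost through 3).
The café must at least cover the brewery's forgone profit from cutting 4→3: 64 = 64.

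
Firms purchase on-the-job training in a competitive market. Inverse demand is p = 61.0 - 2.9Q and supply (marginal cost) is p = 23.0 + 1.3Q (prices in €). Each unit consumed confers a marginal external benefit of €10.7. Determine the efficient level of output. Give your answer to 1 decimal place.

Q* = 11.6

Social marginal benefit = demand + MEB = 71.7 - 2.9Q.
Set SMB = MC: 71.7 - 2.9Q = 23.0 + 1.3Q → Q* = 11.5952.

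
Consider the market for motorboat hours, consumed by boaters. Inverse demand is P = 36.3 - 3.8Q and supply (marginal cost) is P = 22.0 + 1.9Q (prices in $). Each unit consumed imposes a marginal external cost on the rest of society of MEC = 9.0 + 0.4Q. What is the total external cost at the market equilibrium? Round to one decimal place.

Market equilibrium (private): 22.0 + 1.9Q = 36.3 - 3.8Q → Q_m = 2.5088.
Total external cost = ∫₀^{Q_m} (9.0 + 0.4Q) dQ = 9.0×2.5088 + ½×0.4×2.5088² = 23.8380.

$23.8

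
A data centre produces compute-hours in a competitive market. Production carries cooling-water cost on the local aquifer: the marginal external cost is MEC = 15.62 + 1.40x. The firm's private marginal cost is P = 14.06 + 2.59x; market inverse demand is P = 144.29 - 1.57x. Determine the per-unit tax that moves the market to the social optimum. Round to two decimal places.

Social marginal cost = private MC + MEC = 29.68 + 3.99x.
Set SMC = demand: 29.68 + 3.99x = 144.29 - 1.57x → x* = 20.6133.
The Pigouvian tax equals MEC at x*: 15.62 + 1.40×20.6133 = 44.4786.

tax = 44.48 per unit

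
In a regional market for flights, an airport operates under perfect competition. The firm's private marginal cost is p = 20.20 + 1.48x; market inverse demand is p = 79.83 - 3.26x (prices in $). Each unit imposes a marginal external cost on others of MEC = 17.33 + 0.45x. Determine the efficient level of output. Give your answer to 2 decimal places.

x* = 8.15

Social marginal cost = private MC + MEC = 37.53 + 1.93x.
Set SMC = demand: 37.53 + 1.93x = 79.83 - 3.26x → x* = 8.1503.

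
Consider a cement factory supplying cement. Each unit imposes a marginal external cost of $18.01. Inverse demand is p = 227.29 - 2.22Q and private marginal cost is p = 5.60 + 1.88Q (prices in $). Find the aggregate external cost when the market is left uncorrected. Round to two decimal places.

$973.81

Market equilibrium (private): 5.60 + 1.88Q = 227.29 - 2.22Q → Q_m = 54.0707.
Total external cost = MEC × Q_m = 18.01 × 54.0707 = 973.8133.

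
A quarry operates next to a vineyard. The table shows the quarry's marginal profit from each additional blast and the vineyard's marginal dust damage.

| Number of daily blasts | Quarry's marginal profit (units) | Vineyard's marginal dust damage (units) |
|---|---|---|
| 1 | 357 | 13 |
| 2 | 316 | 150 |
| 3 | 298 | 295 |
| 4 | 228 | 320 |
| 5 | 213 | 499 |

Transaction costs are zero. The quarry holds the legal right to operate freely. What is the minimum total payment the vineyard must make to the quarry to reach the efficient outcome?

Left alone the quarry would choose level 5 (marginal profit stays positive).
Efficient level: k* = 3 (marginal profit ≥ marginal dust damage through 3).
The vineyard must at least cover the quarry's forgone profit from cutting 5→3: 228 + 213 = 441.

441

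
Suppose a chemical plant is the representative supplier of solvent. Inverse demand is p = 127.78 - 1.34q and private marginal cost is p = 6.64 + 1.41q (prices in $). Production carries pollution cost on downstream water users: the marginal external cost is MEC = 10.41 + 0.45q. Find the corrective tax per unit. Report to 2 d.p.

tax = $25.98 per unit

Social marginal cost = private MC + MEC = 17.05 + 1.86q.
Set SMC = demand: 17.05 + 1.86q = 127.78 - 1.34q → q* = 34.6031.
The Pigouvian tax equals MEC at q*: 10.41 + 0.45×34.6031 = 25.9814.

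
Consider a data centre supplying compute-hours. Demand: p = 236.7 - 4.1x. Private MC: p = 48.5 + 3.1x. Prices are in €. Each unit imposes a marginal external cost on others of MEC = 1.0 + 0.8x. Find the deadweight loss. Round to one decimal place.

Market equilibrium (private): 48.5 + 3.1x = 236.7 - 4.1x → x_m = 26.1389.
Social marginal cost = private MC + MEC = 49.5 + 3.9x.
Set SMC = demand: 49.5 + 3.9x = 236.7 - 4.1x → x* = 23.4000.
The loss is the area between SMC and demand from x* to x_m; with linear curves that's a triangle of height MEC(x_m).
DWL = ½ × 2.7389 × 21.9111 = 30.0062.

DWL = €30.0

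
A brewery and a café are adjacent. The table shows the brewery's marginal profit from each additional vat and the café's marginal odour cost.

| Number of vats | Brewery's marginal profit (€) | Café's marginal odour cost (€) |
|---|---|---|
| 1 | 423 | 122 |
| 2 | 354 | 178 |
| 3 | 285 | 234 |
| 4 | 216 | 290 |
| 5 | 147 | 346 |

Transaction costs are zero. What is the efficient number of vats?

3

Bargaining reaches the level where marginal profit last exceeds marginal odour cost.
That holds through level 3 (285 ≥ 234) but not at 4 (216 < 290).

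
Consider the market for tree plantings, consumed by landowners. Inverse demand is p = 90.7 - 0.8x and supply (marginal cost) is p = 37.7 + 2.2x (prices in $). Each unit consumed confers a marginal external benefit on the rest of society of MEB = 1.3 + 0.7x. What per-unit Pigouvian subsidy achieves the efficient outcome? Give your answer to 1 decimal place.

subsidy = $17.8 per unit

Social marginal benefit = demand + MEB = 92.0 - 0.1x.
Set SMB = MC: 92.0 - 0.1x = 37.7 + 2.2x → x* = 23.6087.
The Pigouvian subsidy equals MEB at x*: 1.3 + 0.7×23.6087 = 17.8261.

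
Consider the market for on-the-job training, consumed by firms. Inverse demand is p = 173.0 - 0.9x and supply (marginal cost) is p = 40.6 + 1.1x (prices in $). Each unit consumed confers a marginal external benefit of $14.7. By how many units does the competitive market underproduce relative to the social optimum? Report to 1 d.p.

Market equilibrium (private): 40.6 + 1.1x = 173.0 - 0.9x → x_m = 66.2000.
Social marginal benefit = demand + MEB = 187.7 - 0.9x.
Set SMB = MC: 187.7 - 0.9x = 40.6 + 1.1x → x* = 73.5500.
Gap = |66.2000 − 73.5500| = 7.3500.

7.4 units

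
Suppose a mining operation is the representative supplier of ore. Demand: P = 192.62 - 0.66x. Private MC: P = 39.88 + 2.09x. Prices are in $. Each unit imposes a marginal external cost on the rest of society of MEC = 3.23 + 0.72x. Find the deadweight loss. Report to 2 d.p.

Market equilibrium (private): 39.88 + 2.09x = 192.62 - 0.66x → x_m = 55.5418.
Social marginal cost = private MC + MEC = 43.11 + 2.81x.
Set SMC = demand: 43.11 + 2.81x = 192.62 - 0.66x → x* = 43.0865.
Height of the DWL triangle at x_m is SMC(x_m) − demand(x_m) = MEC(x_m) = 43.2201.
DWL = ½ × 12.4553 × 43.2201 = 269.1597.

DWL = $269.16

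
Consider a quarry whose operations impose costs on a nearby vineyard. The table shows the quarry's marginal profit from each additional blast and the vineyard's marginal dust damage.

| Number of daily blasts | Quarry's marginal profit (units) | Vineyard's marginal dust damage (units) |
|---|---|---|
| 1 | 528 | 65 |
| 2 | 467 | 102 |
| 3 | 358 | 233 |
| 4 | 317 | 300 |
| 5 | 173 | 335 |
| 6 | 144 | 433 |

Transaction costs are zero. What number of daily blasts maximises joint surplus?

4

Bargaining reaches the level where marginal profit last exceeds marginal dust damage.
That holds through level 4 (317 ≥ 300) but not at 5 (173 < 335).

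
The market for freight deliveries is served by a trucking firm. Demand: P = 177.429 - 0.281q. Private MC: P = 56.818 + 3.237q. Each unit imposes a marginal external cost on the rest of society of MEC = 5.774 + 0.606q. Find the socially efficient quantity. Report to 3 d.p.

Social marginal cost = private MC + MEC = 62.592 + 3.843q.
Set SMC = demand: 62.592 + 3.843q = 177.429 - 0.281q → q* = 27.8460.

q* = 27.846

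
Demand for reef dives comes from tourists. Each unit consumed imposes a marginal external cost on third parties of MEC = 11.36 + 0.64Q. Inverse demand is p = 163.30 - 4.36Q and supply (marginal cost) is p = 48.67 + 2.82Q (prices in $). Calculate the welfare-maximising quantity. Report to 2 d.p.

Social marginal benefit = demand − MEC = 151.94 - 5.00Q.
Set SMB = MC: 151.94 - 5.00Q = 48.67 + 2.82Q → Q* = 13.2059.

Q* = 13.21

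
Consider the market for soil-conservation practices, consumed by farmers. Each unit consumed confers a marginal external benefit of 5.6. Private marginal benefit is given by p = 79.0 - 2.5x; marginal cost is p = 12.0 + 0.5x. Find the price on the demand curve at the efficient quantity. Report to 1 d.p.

Social marginal benefit = demand + MEB = 84.6 - 2.5x.
Set SMB = MC: 84.6 - 2.5x = 12.0 + 0.5x → x* = 24.2000.
Consumer price on the demand curve at x*: 79.0 − 2.5×24.2000 = 18.5000.

P = 18.5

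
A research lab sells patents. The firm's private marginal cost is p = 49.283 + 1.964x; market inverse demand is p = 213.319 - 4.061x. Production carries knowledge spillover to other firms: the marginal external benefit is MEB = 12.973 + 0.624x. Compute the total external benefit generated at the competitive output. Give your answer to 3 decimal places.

584.471

Market equilibrium (private): 49.283 + 1.964x = 213.319 - 4.061x → x_m = 27.2259.
Total external benefit = ∫₀^{x_m} (12.973 + 0.624x) dx = 12.973×27.2259 + ½×0.624×27.2259² = 584.4715.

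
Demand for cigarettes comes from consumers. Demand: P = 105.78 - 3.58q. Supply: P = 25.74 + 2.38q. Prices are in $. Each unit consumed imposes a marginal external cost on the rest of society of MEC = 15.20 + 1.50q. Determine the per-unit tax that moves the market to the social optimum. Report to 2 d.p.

tax = $28.24 per unit

Social marginal benefit = demand − MEC = 90.58 - 5.08q.
Set SMB = MC: 90.58 - 5.08q = 25.74 + 2.38q → q* = 8.6917.
The Pigouvian tax equals MEC at q*: 15.20 + 1.50×8.6917 = 28.2376.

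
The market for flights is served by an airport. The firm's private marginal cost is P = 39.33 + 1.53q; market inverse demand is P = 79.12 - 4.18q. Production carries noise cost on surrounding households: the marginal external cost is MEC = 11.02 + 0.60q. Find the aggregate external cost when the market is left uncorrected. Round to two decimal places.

91.36

Market equilibrium (private): 39.33 + 1.53q = 79.12 - 4.18q → q_m = 6.9685.
Total external cost = ∫₀^{q_m} (11.02 + 0.60q) dq = 11.02×6.9685 + ½×0.60×6.9685² = 91.3609.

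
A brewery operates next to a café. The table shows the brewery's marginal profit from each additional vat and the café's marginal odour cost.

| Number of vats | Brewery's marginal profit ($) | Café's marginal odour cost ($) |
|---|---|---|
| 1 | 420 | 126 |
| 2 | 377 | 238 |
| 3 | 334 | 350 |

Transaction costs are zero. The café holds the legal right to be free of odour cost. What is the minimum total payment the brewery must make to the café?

Efficient level: marginal profit ≥ marginal odour cost through level 2, so k* = 2.
With the café holding the right, the brewery must at least compensate total damage at k*: 126 + 238 = 364.

$364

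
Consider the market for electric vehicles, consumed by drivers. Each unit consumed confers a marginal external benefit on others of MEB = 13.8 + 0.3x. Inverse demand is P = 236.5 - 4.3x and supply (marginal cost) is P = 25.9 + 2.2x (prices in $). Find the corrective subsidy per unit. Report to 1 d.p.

subsidy = $24.7 per unit

Social marginal benefit = demand + MEB = 250.3 - 4.0x.
Set SMB = MC: 250.3 - 4.0x = 25.9 + 2.2x → x* = 36.1935.
The Pigouvian subsidy equals MEB at x*: 13.8 + 0.3×36.1935 = 24.6581.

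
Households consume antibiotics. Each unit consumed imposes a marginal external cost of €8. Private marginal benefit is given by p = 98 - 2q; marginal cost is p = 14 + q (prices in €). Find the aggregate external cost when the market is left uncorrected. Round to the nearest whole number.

€224

Market equilibrium (private): 14 + q = 98 - 2q → q_m = 28.0000.
Total external cost = MEC × q_m = 8 × 28.0000 = 224.0000.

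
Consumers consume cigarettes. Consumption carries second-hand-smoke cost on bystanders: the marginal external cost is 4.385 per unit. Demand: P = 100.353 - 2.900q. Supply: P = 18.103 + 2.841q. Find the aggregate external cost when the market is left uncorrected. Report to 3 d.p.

Market equilibrium (private): 18.103 + 2.841q = 100.353 - 2.900q → q_m = 14.3268.
Total external cost = MEC × q_m = 4.385 × 14.3268 = 62.8230.

62.823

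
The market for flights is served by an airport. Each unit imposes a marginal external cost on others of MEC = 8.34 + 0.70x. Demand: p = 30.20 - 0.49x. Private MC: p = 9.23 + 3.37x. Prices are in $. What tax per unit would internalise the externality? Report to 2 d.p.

Social marginal cost = private MC + MEC = 17.57 + 4.07x.
Set SMC = demand: 17.57 + 4.07x = 30.20 - 0.49x → x* = 2.7697.
The Pigouvian tax equals MEC at x*: 8.34 + 0.70×2.7697 = 10.2788.

tax = $10.28 per unit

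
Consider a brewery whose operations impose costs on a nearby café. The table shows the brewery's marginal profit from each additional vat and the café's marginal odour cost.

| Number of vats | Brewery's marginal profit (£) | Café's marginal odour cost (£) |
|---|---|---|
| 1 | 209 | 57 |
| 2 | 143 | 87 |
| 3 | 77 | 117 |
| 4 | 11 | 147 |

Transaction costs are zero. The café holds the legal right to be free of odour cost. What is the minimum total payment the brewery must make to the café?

Efficient level: marginal profit ≥ marginal odour cost through level 2, so k* = 2.
With the café holding the right, the brewery must at least compensate total damage at k*: 57 + 87 = 144.

£144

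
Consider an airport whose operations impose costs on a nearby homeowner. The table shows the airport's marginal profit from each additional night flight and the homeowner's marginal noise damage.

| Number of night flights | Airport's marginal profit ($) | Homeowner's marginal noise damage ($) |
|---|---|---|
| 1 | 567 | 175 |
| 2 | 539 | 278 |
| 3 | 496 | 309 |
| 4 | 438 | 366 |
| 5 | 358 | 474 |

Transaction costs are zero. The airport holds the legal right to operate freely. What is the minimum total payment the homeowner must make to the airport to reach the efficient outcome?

$358

Left alone the airport would choose level 5 (marginal profit stays positive).
Efficient level: k* = 4 (marginal profit ≥ marginal noise damage through 4).
The homeowner must at least cover the airport's forgone profit from cutting 5→4: 358 = 358.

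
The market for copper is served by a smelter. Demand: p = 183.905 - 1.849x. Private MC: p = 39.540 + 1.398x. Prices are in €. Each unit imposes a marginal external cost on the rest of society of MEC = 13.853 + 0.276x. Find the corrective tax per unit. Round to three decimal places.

Social marginal cost = private MC + MEC = 53.393 + 1.674x.
Set SMC = demand: 53.393 + 1.674x = 183.905 - 1.849x → x* = 37.0457.
The Pigouvian tax equals MEC at x*: 13.853 + 0.276×37.0457 = 24.0776.

tax = €24.078 per unit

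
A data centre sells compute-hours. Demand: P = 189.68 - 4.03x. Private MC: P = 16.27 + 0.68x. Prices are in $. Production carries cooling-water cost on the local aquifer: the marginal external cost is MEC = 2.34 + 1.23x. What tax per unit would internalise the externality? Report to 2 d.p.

Social marginal cost = private MC + MEC = 18.61 + 1.91x.
Set SMC = demand: 18.61 + 1.91x = 189.68 - 4.03x → x* = 28.7997.
The Pigouvian tax equals MEC at x*: 2.34 + 1.23×28.7997 = 37.7636.

tax = $37.76 per unit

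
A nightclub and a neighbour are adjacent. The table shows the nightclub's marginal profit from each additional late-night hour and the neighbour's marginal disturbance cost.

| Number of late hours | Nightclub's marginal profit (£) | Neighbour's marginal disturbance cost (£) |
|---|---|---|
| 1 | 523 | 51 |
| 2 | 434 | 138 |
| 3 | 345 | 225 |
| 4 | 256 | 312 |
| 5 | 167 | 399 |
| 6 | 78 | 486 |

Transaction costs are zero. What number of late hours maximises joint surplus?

3

Bargaining reaches the level where marginal profit last exceeds marginal disturbance cost.
That holds through level 3 (345 ≥ 225) but not at 4 (256 < 312).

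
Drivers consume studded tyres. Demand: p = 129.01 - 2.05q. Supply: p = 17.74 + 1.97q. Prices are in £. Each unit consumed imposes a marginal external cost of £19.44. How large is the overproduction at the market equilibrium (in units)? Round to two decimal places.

4.84 units

Market equilibrium (private): 17.74 + 1.97q = 129.01 - 2.05q → q_m = 27.6791.
Social marginal benefit = demand − MEC = 109.57 - 2.05q.
Set SMB = MC: 109.57 - 2.05q = 17.74 + 1.97q → q* = 22.8433.
Gap = |27.6791 − 22.8433| = 4.8358.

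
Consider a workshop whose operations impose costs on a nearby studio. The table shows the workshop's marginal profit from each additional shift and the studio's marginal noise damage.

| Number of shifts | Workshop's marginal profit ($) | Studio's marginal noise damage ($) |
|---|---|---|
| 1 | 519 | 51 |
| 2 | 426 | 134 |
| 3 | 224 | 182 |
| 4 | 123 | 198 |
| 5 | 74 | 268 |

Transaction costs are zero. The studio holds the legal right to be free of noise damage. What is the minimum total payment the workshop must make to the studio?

Efficient level: marginal profit ≥ marginal noise damage through level 3, so k* = 3.
With the studio holding the right, the workshop must at least compensate total damage at k*: 51 + 134 + 182 = 367.

$367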